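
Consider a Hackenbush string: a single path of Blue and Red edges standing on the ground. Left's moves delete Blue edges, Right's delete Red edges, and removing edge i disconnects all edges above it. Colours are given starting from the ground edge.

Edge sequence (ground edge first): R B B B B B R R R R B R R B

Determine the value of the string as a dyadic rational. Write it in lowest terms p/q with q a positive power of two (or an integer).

R: Left { ∅ }, Right { 0 } -> simplest -1
RB: Left { -1 }, Right { 0 } -> simplest -1/2
RBB: Left { -1,-1/2 }, Right { 0 } -> simplest -1/4
RBBB: Left { -1,-1/2,-1/4 }, Right { 0 } -> simplest -1/8
RBBBB: Left { -1,-1/2,-1/4,-1/8 }, Right { 0 } -> simplest -1/16
RBBBBB: Left { -1,-1/2,-1/4,-1/8,-1/16 }, Right { 0 } -> simplest -1/32
RBBBBBR: Left { -1,-1/2,-1/4,-1/8,-1/16 }, Right { -1/32,0 } -> simplest -3/64
RBBBBBRR: Left { -1,-1/2,-1/4,-1/8,-1/16 }, Right { -3/64,-1/32,0 } -> simplest -7/128
RBBBBBRRR: Left { -1,-1/2,-1/4,-1/8,-1/16 }, Right { -7/128,-3/64,-1/32,0 } -> simplest -15/256
RBBBBBRRRR: Left { -1,-1/2,-1/4,-1/8,-1/16 }, Right { -15/256,-7/128,-3/64,-1/32,0 } -> simplest -31/512
RBBBBBRRRRB: Left { -1,-1/2,-1/4,-1/8,-1/16,-31/512 }, Right { -15/256,-7/128,-3/64,-1/32,0 } -> simplest -61/1024
RBBBBBRRRRBR: Left { -1,-1/2,-1/4,-1/8,-1/16,-31/512 }, Right { -61/1024,-15/256,-7/128,-3/64,-1/32,0 } -> simplest -123/2048
RBBBBBRRRRBRR: Left { -1,-1/2,-1/4,-1/8,-1/16,-31/512 }, Right { -123/2048,-61/1024,-15/256,-7/128,-3/64,-1/32,0 } -> simplest -247/4096
RBBBBBRRRRBRRB: Left { -1,-1/2,-1/4,-1/8,-1/16,-31/512,-247/4096 }, Right { -123/2048,-61/1024,-15/256,-7/128,-3/64,-1/32,0 } -> simplest -493/8192

-493/8192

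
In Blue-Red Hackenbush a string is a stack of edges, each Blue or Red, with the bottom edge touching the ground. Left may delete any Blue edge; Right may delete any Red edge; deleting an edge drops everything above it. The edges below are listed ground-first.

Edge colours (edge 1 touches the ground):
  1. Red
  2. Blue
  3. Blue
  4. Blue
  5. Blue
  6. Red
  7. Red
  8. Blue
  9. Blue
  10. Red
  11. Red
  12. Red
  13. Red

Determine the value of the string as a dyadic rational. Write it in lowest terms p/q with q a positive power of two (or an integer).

edge 1 of 13 (Red): {  | 0 } gives -1
edge 2 of 13 (Blue): { -1 | 0 } gives -1/2
edge 3 of 13 (Blue): { -1,-1/2 | 0 } gives -1/4
edge 4 of 13 (Blue): { -1,-1/2,-1/4 | 0 } gives -1/8
edge 5 of 13 (Blue): { -1,-1/2,-1/4,-1/8 | 0 } gives -1/16
edge 6 of 13 (Red): { -1,-1/2,-1/4,-1/8 | -1/16,0 } gives -3/32
edge 7 of 13 (Red): { -1,-1/2,-1/4,-1/8 | -3/32,-1/16,0 } gives -7/64
edge 8 of 13 (Blue): { -1,-1/2,-1/4,-1/8,-7/64 | -3/32,-1/16,0 } gives -13/128
edge 9 of 13 (Blue): { -1,-1/2,-1/4,-1/8,-7/64,-13/128 | -3/32,-1/16,0 } gives -25/256
edge 10 of 13 (Red): { -1,-1/2,-1/4,-1/8,-7/64,-13/128 | -25/256,-3/32,-1/16,0 } gives -51/512
edge 11 of 13 (Red): { -1,-1/2,-1/4,-1/8,-7/64,-13/128 | -51/512,-25/256,-3/32,-1/16,0 } gives -103/1024
edge 12 of 13 (Red): { -1,-1/2,-1/4,-1/8,-7/64,-13/128 | -103/1024,-51/512,-25/256,-3/32,-1/16,0 } gives -207/2048
edge 13 of 13 (Red): { -1,-1/2,-1/4,-1/8,-7/64,-13/128 | -207/2048,-103/1024,-51/512,-25/256,-3/32,-1/16,0 } gives -415/4096

-415/4096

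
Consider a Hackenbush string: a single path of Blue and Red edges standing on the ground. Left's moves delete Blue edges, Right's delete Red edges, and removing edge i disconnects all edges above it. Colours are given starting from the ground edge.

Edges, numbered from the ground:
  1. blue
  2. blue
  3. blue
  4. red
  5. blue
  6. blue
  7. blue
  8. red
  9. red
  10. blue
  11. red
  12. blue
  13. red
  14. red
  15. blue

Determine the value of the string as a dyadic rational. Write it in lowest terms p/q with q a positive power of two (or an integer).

edge 1 of 15 (blue): { 0 |  } so 1
edge 2 of 15 (blue): { 0,1 |  } so 2
edge 3 of 15 (blue): { 0,1,2 |  } so 3
edge 4 of 15 (red): { 0,1,2 | 3 } so 5/2
edge 5 of 15 (blue): { 0,1,2,5/2 | 3 } so 11/4
edge 6 of 15 (blue): { 0,1,2,5/2,11/4 | 3 } so 23/8
edge 7 of 15 (blue): { 0,1,2,5/2,11/4,23/8 | 3 } so 47/16
edge 8 of 15 (red): { 0,1,2,5/2,11/4,23/8 | 47/16,3 } so 93/32
edge 9 of 15 (red): { 0,1,2,5/2,11/4,23/8 | 93/32,47/16,3 } so 185/64
edge 10 of 15 (blue): { 0,1,2,5/2,11/4,23/8,185/64 | 93/32,47/16,3 } so 371/128
edge 11 of 15 (red): { 0,1,2,5/2,11/4,23/8,185/64 | 371/128,93/32,47/16,3 } so 741/256
edge 12 of 15 (blue): { 0,1,2,5/2,11/4,23/8,185/64,741/256 | 371/128,93/32,47/16,3 } so 1483/512
edge 13 of 15 (red): { 0,1,2,5/2,11/4,23/8,185/64,741/256 | 1483/512,371/128,93/32,47/16,3 } so 2965/1024
edge 14 of 15 (red): { 0,1,2,5/2,11/4,23/8,185/64,741/256 | 2965/1024,1483/512,371/128,93/32,47/16,3 } so 5929/2048
edge 15 of 15 (blue): { 0,1,2,5/2,11/4,23/8,185/64,741/256,5929/2048 | 2965/1024,1483/512,371/128,93/32,47/16,3 } so 11859/4096

11859/4096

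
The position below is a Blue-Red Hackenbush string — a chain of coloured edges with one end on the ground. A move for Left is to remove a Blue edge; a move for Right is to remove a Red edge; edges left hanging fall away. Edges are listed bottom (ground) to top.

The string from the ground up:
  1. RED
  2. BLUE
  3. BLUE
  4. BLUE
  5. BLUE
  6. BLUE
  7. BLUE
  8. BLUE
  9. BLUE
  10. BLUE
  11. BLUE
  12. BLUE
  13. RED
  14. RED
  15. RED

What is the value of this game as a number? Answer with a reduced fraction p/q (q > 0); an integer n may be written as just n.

v(R) = { — | 0 } -> -1
v(RB) = { -1 | 0 } -> -1/2
v(RBB) = { -1; -1/2 | 0 } -> -1/4
v(RBBB) = { -1; -1/2; -1/4 | 0 } -> -1/8
v(RBBBB) = { -1; -1/2; -1/4; -1/8 | 0 } -> -1/16
v(RBBBBB) = { -1; -1/2; -1/4; -1/8; -1/16 | 0 } -> -1/32
v(RBBBBBB) = { -1; -1/2; -1/4; -1/8; -1/16; -1/32 | 0 } -> -1/64
v(RBBBBBBB) = { -1; -1/2; -1/4; -1/8; -1/16; -1/32; -1/64 | 0 } -> -1/128
v(RBBBBBBBB) = { -1; -1/2; -1/4; -1/8; -1/16; -1/32; -1/64; -1/128 | 0 } -> -1/256
v(RBBBBBBBBB) = { -1; -1/2; -1/4; -1/8; -1/16; -1/32; -1/64; -1/128; -1/256 | 0 } -> -1/512
v(RBBBBBBBBBB) = { -1; -1/2; -1/4; -1/8; -1/16; -1/32; -1/64; -1/128; -1/256; -1/512 | 0 } -> -1/1024
v(RBBBBBBBBBBB) = { -1; -1/2; -1/4; -1/8; -1/16; -1/32; -1/64; -1/128; -1/256; -1/512; -1/1024 | 0 } -> -1/2048
v(RBBBBBBBBBBBR) = { -1; -1/2; -1/4; -1/8; -1/16; -1/32; -1/64; -1/128; -1/256; -1/512; -1/1024 | -1/2048; 0 } -> -3/4096
v(RBBBBBBBBBBBRR) = { -1; -1/2; -1/4; -1/8; -1/16; -1/32; -1/64; -1/128; -1/256; -1/512; -1/1024 | -3/4096; -1/2048; 0 } -> -7/8192
v(RBBBBBBBBBBBRRR) = { -1; -1/2; -1/4; -1/8; -1/16; -1/32; -1/64; -1/128; -1/256; -1/512; -1/1024 | -7/8192; -3/4096; -1/2048; 0 } -> -15/16384

-15/16384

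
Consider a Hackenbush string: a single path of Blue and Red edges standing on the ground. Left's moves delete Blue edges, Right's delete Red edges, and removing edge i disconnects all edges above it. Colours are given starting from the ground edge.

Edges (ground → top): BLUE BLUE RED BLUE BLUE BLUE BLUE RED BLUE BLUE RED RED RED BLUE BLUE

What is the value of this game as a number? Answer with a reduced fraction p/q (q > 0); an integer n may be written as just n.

16071/8192

Recurse on prefixes of the 15-edge string BLUE BLUE RED BLUE BLUE BLUE BLUE RED BLUE BLUE RED RED RED BLUE BLUE:
g_1 [B]  L=[0]  R=[(no moves)]  gives 1
g_2 [BB]  L=[0,1]  R=[(no moves)]  gives 2
g_3 [BBR]  L=[0,1]  R=[2]  gives 3/2
g_4 [BBRB]  L=[0,1,3/2]  R=[2]  gives 7/4
g_5 [BBRBB]  L=[0,1,3/2,7/4]  R=[2]  gives 15/8
g_6 [BBRBBB]  L=[0,1,3/2,7/4,15/8]  R=[2]  gives 31/16
g_7 [BBRBBBB]  L=[0,1,3/2,7/4,15/8,31/16]  R=[2]  gives 63/32
g_8 [BBRBBBBR]  L=[0,1,3/2,7/4,15/8,31/16]  R=[63/32,2]  gives 125/64
g_9 [BBRBBBBRB]  L=[0,1,3/2,7/4,15/8,31/16,125/64]  R=[63/32,2]  gives 251/128
g_10 [BBRBBBBRBB]  L=[0,1,3/2,7/4,15/8,31/16,125/64,251/128]  R=[63/32,2]  gives 503/256
g_11 [BBRBBBBRBBR]  L=[0,1,3/2,7/4,15/8,31/16,125/64,251/128]  R=[503/256,63/32,2]  gives 1005/512
g_12 [BBRBBBBRBBRR]  L=[0,1,3/2,7/4,15/8,31/16,125/64,251/128]  R=[1005/512,503/256,63/32,2]  gives 2009/1024
g_13 [BBRBBBBRBBRRR]  L=[0,1,3/2,7/4,15/8,31/16,125/64,251/128]  R=[2009/1024,1005/512,503/256,63/32,2]  gives 4017/2048
g_14 [BBRBBBBRBBRRRB]  L=[0,1,3/2,7/4,15/8,31/16,125/64,251/128,4017/2048]  R=[2009/1024,1005/512,503/256,63/32,2]  gives 8035/4096
g_15 [BBRBBBBRBBRRRBB]  L=[0,1,3/2,7/4,15/8,31/16,125/64,251/128,4017/2048,8035/4096]  R=[2009/1024,1005/512,503/256,63/32,2]  gives 16071/8192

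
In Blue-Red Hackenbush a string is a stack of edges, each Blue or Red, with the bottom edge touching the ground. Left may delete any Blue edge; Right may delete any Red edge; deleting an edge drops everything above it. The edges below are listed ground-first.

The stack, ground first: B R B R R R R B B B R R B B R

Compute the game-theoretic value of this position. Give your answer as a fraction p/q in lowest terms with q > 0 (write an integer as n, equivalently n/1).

8653/16384

B: Left { 0 }, Right { none } → simplest 1
BR: Left { 0 }, Right { 1 } → simplest 1/2
BRB: Left { 0, 1/2 }, Right { 1 } → simplest 3/4
BRBR: Left { 0, 1/2 }, Right { 3/4, 1 } → simplest 5/8
BRBRR: Left { 0, 1/2 }, Right { 5/8, 3/4, 1 } → simplest 9/16
BRBRRR: Left { 0, 1/2 }, Right { 9/16, 5/8, 3/4, 1 } → simplest 17/32
BRBRRRR: Left { 0, 1/2 }, Right { 17/32, 9/16, 5/8, 3/4, 1 } → simplest 33/64
BRBRRRRB: Left { 0, 1/2, 33/64 }, Right { 17/32, 9/16, 5/8, 3/4, 1 } → simplest 67/128
BRBRRRRBB: Left { 0, 1/2, 33/64, 67/128 }, Right { 17/32, 9/16, 5/8, 3/4, 1 } → simplest 135/256
BRBRRRRBBB: Left { 0, 1/2, 33/64, 67/128, 135/256 }, Right { 17/32, 9/16, 5/8, 3/4, 1 } → simplest 271/512
BRBRRRRBBBR: Left { 0, 1/2, 33/64, 67/128, 135/256 }, Right { 271/512, 17/32, 9/16, 5/8, 3/4, 1 } → simplest 541/1024
BRBRRRRBBBRR: Left { 0, 1/2, 33/64, 67/128, 135/256 }, Right { 541/1024, 271/512, 17/32, 9/16, 5/8, 3/4, 1 } → simplest 1081/2048
BRBRRRRBBBRRB: Left { 0, 1/2, 33/64, 67/128, 135/256, 1081/2048 }, Right { 541/1024, 271/512, 17/32, 9/16, 5/8, 3/4, 1 } → simplest 2163/4096
BRBRRRRBBBRRBB: Left { 0, 1/2, 33/64, 67/128, 135/256, 1081/2048, 2163/4096 }, Right { 541/1024, 271/512, 17/32, 9/16, 5/8, 3/4, 1 } → simplest 4327/8192
BRBRRRRBBBRRBBR: Left { 0, 1/2, 33/64, 67/128, 135/256, 1081/2048, 2163/4096 }, Right { 4327/8192, 541/1024, 271/512, 17/32, 9/16, 5/8, 3/4, 1 } → simplest 8653/16384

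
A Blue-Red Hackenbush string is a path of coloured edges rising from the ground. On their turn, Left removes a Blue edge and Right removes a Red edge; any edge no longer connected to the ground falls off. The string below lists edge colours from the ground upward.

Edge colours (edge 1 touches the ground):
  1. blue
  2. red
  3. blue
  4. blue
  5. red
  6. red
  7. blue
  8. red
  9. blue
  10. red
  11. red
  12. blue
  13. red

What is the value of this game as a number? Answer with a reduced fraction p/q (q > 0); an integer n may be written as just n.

3237/4096

Prefix values for blue red blue blue red red blue red blue red red blue red via {L|R} + simplicity:
g(b) = { 0 | — } — 1
g(br) = { 0 | 1 } — 1/2
g(brb) = { 0,1/2 | 1 } — 3/4
g(brbb) = { 0,1/2,3/4 | 1 } — 7/8
g(brbbr) = { 0,1/2,3/4 | 7/8,1 } — 13/16
g(brbbrr) = { 0,1/2,3/4 | 13/16,7/8,1 } — 25/32
g(brbbrrb) = { 0,1/2,3/4,25/32 | 13/16,7/8,1 } — 51/64
g(brbbrrbr) = { 0,1/2,3/4,25/32 | 51/64,13/16,7/8,1 } — 101/128
g(brbbrrbrb) = { 0,1/2,3/4,25/32,101/128 | 51/64,13/16,7/8,1 } — 203/256
g(brbbrrbrbr) = { 0,1/2,3/4,25/32,101/128 | 203/256,51/64,13/16,7/8,1 } — 405/512
g(brbbrrbrbrr) = { 0,1/2,3/4,25/32,101/128 | 405/512,203/256,51/64,13/16,7/8,1 } — 809/1024
g(brbbrrbrbrrb) = { 0,1/2,3/4,25/32,101/128,809/1024 | 405/512,203/256,51/64,13/16,7/8,1 } — 1619/2048
g(brbbrrbrbrrbr) = { 0,1/2,3/4,25/32,101/128,809/1024 | 1619/2048,405/512,203/256,51/64,13/16,7/8,1 } — 3237/4096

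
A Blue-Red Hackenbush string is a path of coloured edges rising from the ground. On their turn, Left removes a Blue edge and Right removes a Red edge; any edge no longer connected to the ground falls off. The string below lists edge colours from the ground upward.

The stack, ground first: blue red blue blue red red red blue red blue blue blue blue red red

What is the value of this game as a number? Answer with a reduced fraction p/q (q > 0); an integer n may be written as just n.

Build value(s[:k]) for k = 1..15, string s = blue red blue blue red red red blue red blue blue blue blue red red.
value_1 [b]  L=[0]  R=[]  -> 1
value_2 [br]  L=[0]  R=[1]  -> 1/2
value_3 [brb]  L=[0; 1/2]  R=[1]  -> 3/4
value_4 [brbb]  L=[0; 1/2; 3/4]  R=[1]  -> 7/8
value_5 [brbbr]  L=[0; 1/2; 3/4]  R=[7/8; 1]  -> 13/16
value_6 [brbbrr]  L=[0; 1/2; 3/4]  R=[13/16; 7/8; 1]  -> 25/32
value_7 [brbbrrr]  L=[0; 1/2; 3/4]  R=[25/32; 13/16; 7/8; 1]  -> 49/64
value_8 [brbbrrrb]  L=[0; 1/2; 3/4; 49/64]  R=[25/32; 13/16; 7/8; 1]  -> 99/128
value_9 [brbbrrrbr]  L=[0; 1/2; 3/4; 49/64]  R=[99/128; 25/32; 13/16; 7/8; 1]  -> 197/256
value_10 [brbbrrrbrb]  L=[0; 1/2; 3/4; 49/64; 197/256]  R=[99/128; 25/32; 13/16; 7/8; 1]  -> 395/512
value_11 [brbbrrrbrbb]  L=[0; 1/2; 3/4; 49/64; 197/256; 395/512]  R=[99/128; 25/32; 13/16; 7/8; 1]  -> 791/1024
value_12 [brbbrrrbrbbb]  L=[0; 1/2; 3/4; 49/64; 197/256; 395/512; 791/1024]  R=[99/128; 25/32; 13/16; 7/8; 1]  -> 1583/2048
value_13 [brbbrrrbrbbbb]  L=[0; 1/2; 3/4; 49/64; 197/256; 395/512; 791/1024; 1583/2048]  R=[99/128; 25/32; 13/16; 7/8; 1]  -> 3167/4096
value_14 [brbbrrrbrbbbbr]  L=[0; 1/2; 3/4; 49/64; 197/256; 395/512; 791/1024; 1583/2048]  R=[3167/4096; 99/128; 25/32; 13/16; 7/8; 1]  -> 6333/8192
value_15 [brbbrrrbrbbbbrr]  L=[0; 1/2; 3/4; 49/64; 197/256; 395/512; 791/1024; 1583/2048]  R=[6333/8192; 3167/4096; 99/128; 25/32; 13/16; 7/8; 1]  -> 12665/16384

12665/16384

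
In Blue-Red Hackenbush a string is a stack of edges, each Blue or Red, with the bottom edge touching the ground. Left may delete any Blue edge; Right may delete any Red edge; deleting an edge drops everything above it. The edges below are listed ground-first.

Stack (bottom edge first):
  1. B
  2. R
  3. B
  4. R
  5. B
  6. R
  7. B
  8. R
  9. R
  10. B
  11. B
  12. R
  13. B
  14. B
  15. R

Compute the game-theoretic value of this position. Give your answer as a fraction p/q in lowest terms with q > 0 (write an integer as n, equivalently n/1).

10861/16384

B: Left { 0 }, Right { ∅ } -> simplest 1
BR: Left { 0 }, Right { 1 } -> simplest 1/2
BRB: Left { 0 1/2 }, Right { 1 } -> simplest 3/4
BRBR: Left { 0 1/2 }, Right { 3/4 1 } -> simplest 5/8
BRBRB: Left { 0 1/2 5/8 }, Right { 3/4 1 } -> simplest 11/16
BRBRBR: Left { 0 1/2 5/8 }, Right { 11/16 3/4 1 } -> simplest 21/32
BRBRBRB: Left { 0 1/2 5/8 21/32 }, Right { 11/16 3/4 1 } -> simplest 43/64
BRBRBRBR: Left { 0 1/2 5/8 21/32 }, Right { 43/64 11/16 3/4 1 } -> simplest 85/128
BRBRBRBRR: Left { 0 1/2 5/8 21/32 }, Right { 85/128 43/64 11/16 3/4 1 } -> simplest 169/256
BRBRBRBRRB: Left { 0 1/2 5/8 21/32 169/256 }, Right { 85/128 43/64 11/16 3/4 1 } -> simplest 339/512
BRBRBRBRRBB: Left { 0 1/2 5/8 21/32 169/256 339/512 }, Right { 85/128 43/64 11/16 3/4 1 } -> simplest 679/1024
BRBRBRBRRBBR: Left { 0 1/2 5/8 21/32 169/256 339/512 }, Right { 679/1024 85/128 43/64 11/16 3/4 1 } -> simplest 1357/2048
BRBRBRBRRBBRB: Left { 0 1/2 5/8 21/32 169/256 339/512 1357/2048 }, Right { 679/1024 85/128 43/64 11/16 3/4 1 } -> simplest 2715/4096
BRBRBRBRRBBRBB: Left { 0 1/2 5/8 21/32 169/256 339/512 1357/2048 2715/4096 }, Right { 679/1024 85/128 43/64 11/16 3/4 1 } -> simplest 5431/8192
BRBRBRBRRBBRBBR: Left { 0 1/2 5/8 21/32 169/256 339/512 1357/2048 2715/4096 }, Right { 5431/8192 679/1024 85/128 43/64 11/16 3/4 1 } -> simplest 10861/16384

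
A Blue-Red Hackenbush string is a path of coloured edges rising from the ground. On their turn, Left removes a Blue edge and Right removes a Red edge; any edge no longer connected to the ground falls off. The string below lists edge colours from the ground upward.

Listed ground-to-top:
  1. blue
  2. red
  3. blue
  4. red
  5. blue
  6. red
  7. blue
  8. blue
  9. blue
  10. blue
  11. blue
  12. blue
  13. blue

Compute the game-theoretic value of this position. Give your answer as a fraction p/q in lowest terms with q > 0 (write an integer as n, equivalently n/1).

edge 1 of 13 (blue): { 0 |  } -> 1
edge 2 of 13 (red): { 0 | 1 } -> 1/2
edge 3 of 13 (blue): { 0,1/2 | 1 } -> 3/4
edge 4 of 13 (red): { 0,1/2 | 3/4,1 } -> 5/8
edge 5 of 13 (blue): { 0,1/2,5/8 | 3/4,1 } -> 11/16
edge 6 of 13 (red): { 0,1/2,5/8 | 11/16,3/4,1 } -> 21/32
edge 7 of 13 (blue): { 0,1/2,5/8,21/32 | 11/16,3/4,1 } -> 43/64
edge 8 of 13 (blue): { 0,1/2,5/8,21/32,43/64 | 11/16,3/4,1 } -> 87/128
edge 9 of 13 (blue): { 0,1/2,5/8,21/32,43/64,87/128 | 11/16,3/4,1 } -> 175/256
edge 10 of 13 (blue): { 0,1/2,5/8,21/32,43/64,87/128,175/256 | 11/16,3/4,1 } -> 351/512
edge 11 of 13 (blue): { 0,1/2,5/8,21/32,43/64,87/128,175/256,351/512 | 11/16,3/4,1 } -> 703/1024
edge 12 of 13 (blue): { 0,1/2,5/8,21/32,43/64,87/128,175/256,351/512,703/1024 | 11/16,3/4,1 } -> 1407/2048
edge 13 of 13 (blue): { 0,1/2,5/8,21/32,43/64,87/128,175/256,351/512,703/1024,1407/2048 | 11/16,3/4,1 } -> 2815/4096

2815/4096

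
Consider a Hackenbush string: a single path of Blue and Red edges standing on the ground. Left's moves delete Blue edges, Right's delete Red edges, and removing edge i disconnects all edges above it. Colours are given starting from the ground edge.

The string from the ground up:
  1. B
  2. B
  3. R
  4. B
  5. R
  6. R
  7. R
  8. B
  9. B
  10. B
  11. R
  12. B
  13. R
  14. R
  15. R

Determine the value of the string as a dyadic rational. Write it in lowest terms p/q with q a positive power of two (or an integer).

Prefix values for B B R B R R R B B B R B R R R via {L|R} + simplicity:
B: Left { 0 }, Right { — } = simplest 1
BB: Left { 0; 1 }, Right { — } = simplest 2
BBR: Left { 0; 1 }, Right { 2 } = simplest 3/2
BBRB: Left { 0; 1; 3/2 }, Right { 2 } = simplest 7/4
BBRBR: Left { 0; 1; 3/2 }, Right { 7/4; 2 } = simplest 13/8
BBRBRR: Left { 0; 1; 3/2 }, Right { 13/8; 7/4; 2 } = simplest 25/16
BBRBRRR: Left { 0; 1; 3/2 }, Right { 25/16; 13/8; 7/4; 2 } = simplest 49/32
BBRBRRRB: Left { 0; 1; 3/2; 49/32 }, Right { 25/16; 13/8; 7/4; 2 } = simplest 99/64
BBRBRRRBB: Left { 0; 1; 3/2; 49/32; 99/64 }, Right { 25/16; 13/8; 7/4; 2 } = simplest 199/128
BBRBRRRBBB: Left { 0; 1; 3/2; 49/32; 99/64; 199/128 }, Right { 25/16; 13/8; 7/4; 2 } = simplest 399/256
BBRBRRRBBBR: Left { 0; 1; 3/2; 49/32; 99/64; 199/128 }, Right { 399/256; 25/16; 13/8; 7/4; 2 } = simplest 797/512
BBRBRRRBBBRB: Left { 0; 1; 3/2; 49/32; 99/64; 199/128; 797/512 }, Right { 399/256; 25/16; 13/8; 7/4; 2 } = simplest 1595/1024
BBRBRRRBBBRBR: Left { 0; 1; 3/2; 49/32; 99/64; 199/128; 797/512 }, Right { 1595/1024; 399/256; 25/16; 13/8; 7/4; 2 } = simplest 3189/2048
BBRBRRRBBBRBRR: Left { 0; 1; 3/2; 49/32; 99/64; 199/128; 797/512 }, Right { 3189/2048; 1595/1024; 399/256; 25/16; 13/8; 7/4; 2 } = simplest 6377/4096
BBRBRRRBBBRBRRR: Left { 0; 1; 3/2; 49/32; 99/64; 199/128; 797/512 }, Right { 6377/4096; 3189/2048; 1595/1024; 399/256; 25/16; 13/8; 7/4; 2 } = simplest 12753/8192

12753/8192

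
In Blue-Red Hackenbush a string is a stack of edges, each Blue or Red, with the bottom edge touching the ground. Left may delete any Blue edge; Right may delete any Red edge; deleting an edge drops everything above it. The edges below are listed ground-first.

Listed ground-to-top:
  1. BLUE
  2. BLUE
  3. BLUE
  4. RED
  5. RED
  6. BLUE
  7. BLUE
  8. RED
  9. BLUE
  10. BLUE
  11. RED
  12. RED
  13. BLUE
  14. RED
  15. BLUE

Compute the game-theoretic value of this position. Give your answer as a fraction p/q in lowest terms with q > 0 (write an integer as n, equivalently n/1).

9931/4096

step 1: add BLUE to get B; options L={ 0 } R={  } so 1
step 2: add BLUE to get BB; options L={ 0 1 } R={  } so 2
step 3: add BLUE to get BBB; options L={ 0 1 2 } R={  } so 3
step 4: add RED to get BBBR; options L={ 0 1 2 } R={ 3 } so 5/2
step 5: add RED to get BBBRR; options L={ 0 1 2 } R={ 5/2 3 } so 9/4
step 6: add BLUE to get BBBRRB; options L={ 0 1 2 9/4 } R={ 5/2 3 } so 19/8
step 7: add BLUE to get BBBRRBB; options L={ 0 1 2 9/4 19/8 } R={ 5/2 3 } so 39/16
step 8: add RED to get BBBRRBBR; options L={ 0 1 2 9/4 19/8 } R={ 39/16 5/2 3 } so 77/32
step 9: add BLUE to get BBBRRBBRB; options L={ 0 1 2 9/4 19/8 77/32 } R={ 39/16 5/2 3 } so 155/64
step 10: add BLUE to get BBBRRBBRBB; options L={ 0 1 2 9/4 19/8 77/32 155/64 } R={ 39/16 5/2 3 } so 311/128
step 11: add RED to get BBBRRBBRBBR; options L={ 0 1 2 9/4 19/8 77/32 155/64 } R={ 311/128 39/16 5/2 3 } so 621/256
step 12: add RED to get BBBRRBBRBBRR; options L={ 0 1 2 9/4 19/8 77/32 155/64 } R={ 621/256 311/128 39/16 5/2 3 } so 1241/512
step 13: add BLUE to get BBBRRBBRBBRRB; options L={ 0 1 2 9/4 19/8 77/32 155/64 1241/512 } R={ 621/256 311/128 39/16 5/2 3 } so 2483/1024
step 14: add RED to get BBBRRBBRBBRRBR; options L={ 0 1 2 9/4 19/8 77/32 155/64 1241/512 } R={ 2483/1024 621/256 311/128 39/16 5/2 3 } so 4965/2048
step 15: add BLUE to get BBBRRBBRBBRRBRB; options L={ 0 1 2 9/4 19/8 77/32 155/64 1241/512 4965/2048 } R={ 2483/1024 621/256 311/128 39/16 5/2 3 } so 9931/4096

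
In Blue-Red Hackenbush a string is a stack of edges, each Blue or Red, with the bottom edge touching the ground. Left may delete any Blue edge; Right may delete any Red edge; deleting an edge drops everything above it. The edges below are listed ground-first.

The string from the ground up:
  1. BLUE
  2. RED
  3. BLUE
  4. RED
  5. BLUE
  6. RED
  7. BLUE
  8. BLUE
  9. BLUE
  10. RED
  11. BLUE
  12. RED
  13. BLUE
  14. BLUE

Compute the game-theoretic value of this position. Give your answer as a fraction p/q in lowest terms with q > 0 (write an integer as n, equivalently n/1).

5591/8192

g(B) = { 0 | (no moves) } gives 1
g(BR) = { 0 | 1 } gives 1/2
g(BRB) = { 0,1/2 | 1 } gives 3/4
g(BRBR) = { 0,1/2 | 3/4,1 } gives 5/8
g(BRBRB) = { 0,1/2,5/8 | 3/4,1 } gives 11/16
g(BRBRBR) = { 0,1/2,5/8 | 11/16,3/4,1 } gives 21/32
g(BRBRBRB) = { 0,1/2,5/8,21/32 | 11/16,3/4,1 } gives 43/64
g(BRBRBRBB) = { 0,1/2,5/8,21/32,43/64 | 11/16,3/4,1 } gives 87/128
g(BRBRBRBBB) = { 0,1/2,5/8,21/32,43/64,87/128 | 11/16,3/4,1 } gives 175/256
g(BRBRBRBBBR) = { 0,1/2,5/8,21/32,43/64,87/128 | 175/256,11/16,3/4,1 } gives 349/512
g(BRBRBRBBBRB) = { 0,1/2,5/8,21/32,43/64,87/128,349/512 | 175/256,11/16,3/4,1 } gives 699/1024
g(BRBRBRBBBRBR) = { 0,1/2,5/8,21/32,43/64,87/128,349/512 | 699/1024,175/256,11/16,3/4,1 } gives 1397/2048
g(BRBRBRBBBRBRB) = { 0,1/2,5/8,21/32,43/64,87/128,349/512,1397/2048 | 699/1024,175/256,11/16,3/4,1 } gives 2795/4096
g(BRBRBRBBBRBRBB) = { 0,1/2,5/8,21/32,43/64,87/128,349/512,1397/2048,2795/4096 | 699/1024,175/256,11/16,3/4,1 } gives 5591/8192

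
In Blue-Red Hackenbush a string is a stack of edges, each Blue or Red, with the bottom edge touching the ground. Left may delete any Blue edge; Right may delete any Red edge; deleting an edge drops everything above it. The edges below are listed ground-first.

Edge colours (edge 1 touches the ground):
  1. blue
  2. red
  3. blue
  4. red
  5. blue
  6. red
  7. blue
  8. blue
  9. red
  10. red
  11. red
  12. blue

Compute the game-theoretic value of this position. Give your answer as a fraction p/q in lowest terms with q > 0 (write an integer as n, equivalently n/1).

Recurse on prefixes of the 12-edge string blue red blue red blue red blue blue red red red blue:
edge 1 of 12 (blue): { 0 | — } ⇒ 1
edge 2 of 12 (red): { 0 | 1 } ⇒ 1/2
edge 3 of 12 (blue): { 0, 1/2 | 1 } ⇒ 3/4
edge 4 of 12 (red): { 0, 1/2 | 3/4, 1 } ⇒ 5/8
edge 5 of 12 (blue): { 0, 1/2, 5/8 | 3/4, 1 } ⇒ 11/16
edge 6 of 12 (red): { 0, 1/2, 5/8 | 11/16, 3/4, 1 } ⇒ 21/32
edge 7 of 12 (blue): { 0, 1/2, 5/8, 21/32 | 11/16, 3/4, 1 } ⇒ 43/64
edge 8 of 12 (blue): { 0, 1/2, 5/8, 21/32, 43/64 | 11/16, 3/4, 1 } ⇒ 87/128
edge 9 of 12 (red): { 0, 1/2, 5/8, 21/32, 43/64 | 87/128, 11/16, 3/4, 1 } ⇒ 173/256
edge 10 of 12 (red): { 0, 1/2, 5/8, 21/32, 43/64 | 173/256, 87/128, 11/16, 3/4, 1 } ⇒ 345/512
edge 11 of 12 (red): { 0, 1/2, 5/8, 21/32, 43/64 | 345/512, 173/256, 87/128, 11/16, 3/4, 1 } ⇒ 689/1024
edge 12 of 12 (blue): { 0, 1/2, 5/8, 21/32, 43/64, 689/1024 | 345/512, 173/256, 87/128, 11/16, 3/4, 1 } ⇒ 1379/2048

1379/2048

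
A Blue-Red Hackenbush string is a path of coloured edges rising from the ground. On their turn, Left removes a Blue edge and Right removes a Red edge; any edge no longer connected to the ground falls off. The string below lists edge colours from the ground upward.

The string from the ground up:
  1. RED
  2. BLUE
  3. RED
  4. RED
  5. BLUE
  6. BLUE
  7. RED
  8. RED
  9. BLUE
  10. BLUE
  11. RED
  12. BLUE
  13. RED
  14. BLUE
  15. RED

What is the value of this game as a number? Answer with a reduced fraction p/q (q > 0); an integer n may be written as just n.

-13099/16384

v(R) = { (no moves) | 0 } — -1
v(RB) = { -1 | 0 } — -1/2
v(RBR) = { -1 | -1/2; 0 } — -3/4
v(RBRR) = { -1 | -3/4; -1/2; 0 } — -7/8
v(RBRRB) = { -1; -7/8 | -3/4; -1/2; 0 } — -13/16
v(RBRRBB) = { -1; -7/8; -13/16 | -3/4; -1/2; 0 } — -25/32
v(RBRRBBR) = { -1; -7/8; -13/16 | -25/32; -3/4; -1/2; 0 } — -51/64
v(RBRRBBRR) = { -1; -7/8; -13/16 | -51/64; -25/32; -3/4; -1/2; 0 } — -103/128
v(RBRRBBRRB) = { -1; -7/8; -13/16; -103/128 | -51/64; -25/32; -3/4; -1/2; 0 } — -205/256
v(RBRRBBRRBB) = { -1; -7/8; -13/16; -103/128; -205/256 | -51/64; -25/32; -3/4; -1/2; 0 } — -409/512
v(RBRRBBRRBBR) = { -1; -7/8; -13/16; -103/128; -205/256 | -409/512; -51/64; -25/32; -3/4; -1/2; 0 } — -819/1024
v(RBRRBBRRBBRB) = { -1; -7/8; -13/16; -103/128; -205/256; -819/1024 | -409/512; -51/64; -25/32; -3/4; -1/2; 0 } — -1637/2048
v(RBRRBBRRBBRBR) = { -1; -7/8; -13/16; -103/128; -205/256; -819/1024 | -1637/2048; -409/512; -51/64; -25/32; -3/4; -1/2; 0 } — -3275/4096
v(RBRRBBRRBBRBRB) = { -1; -7/8; -13/16; -103/128; -205/256; -819/1024; -3275/4096 | -1637/2048; -409/512; -51/64; -25/32; -3/4; -1/2; 0 } — -6549/8192
v(RBRRBBRRBBRBRBR) = { -1; -7/8; -13/16; -103/128; -205/256; -819/1024; -3275/4096 | -6549/8192; -1637/2048; -409/512; -51/64; -25/32; -3/4; -1/2; 0 } — -13099/16384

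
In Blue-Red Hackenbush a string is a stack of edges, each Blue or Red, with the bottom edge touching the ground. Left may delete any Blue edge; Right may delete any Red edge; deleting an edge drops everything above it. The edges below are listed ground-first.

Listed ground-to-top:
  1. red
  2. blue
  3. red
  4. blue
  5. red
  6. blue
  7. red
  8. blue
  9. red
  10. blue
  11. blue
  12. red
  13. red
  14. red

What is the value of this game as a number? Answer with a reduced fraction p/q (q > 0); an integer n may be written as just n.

Recurse on prefixes of the 14-edge string red blue red blue red blue red blue red blue blue red red red:
1 of 14 · r · max L −∞ · min R 0 = -1
2 of 14 · rb · max L -1 · min R 0 = -1/2
3 of 14 · rbr · max L -1 · min R -1/2 = -3/4
4 of 14 · rbrb · max L -3/4 · min R -1/2 = -5/8
5 of 14 · rbrbr · max L -3/4 · min R -5/8 = -11/16
6 of 14 · rbrbrb · max L -11/16 · min R -5/8 = -21/32
7 of 14 · rbrbrbr · max L -11/16 · min R -21/32 = -43/64
8 of 14 · rbrbrbrb · max L -43/64 · min R -21/32 = -85/128
9 of 14 · rbrbrbrbr · max L -43/64 · min R -85/128 = -171/256
10 of 14 · rbrbrbrbrb · max L -171/256 · min R -85/128 = -341/512
11 of 14 · rbrbrbrbrbb · max L -341/512 · min R -85/128 = -681/1024
12 of 14 · rbrbrbrbrbbr · max L -341/512 · min R -681/1024 = -1363/2048
13 of 14 · rbrbrbrbrbbrr · max L -341/512 · min R -1363/2048 = -2727/4096
14 of 14 · rbrbrbrbrbbrrr · max L -341/512 · min R -2727/4096 = -5455/8192

-5455/8192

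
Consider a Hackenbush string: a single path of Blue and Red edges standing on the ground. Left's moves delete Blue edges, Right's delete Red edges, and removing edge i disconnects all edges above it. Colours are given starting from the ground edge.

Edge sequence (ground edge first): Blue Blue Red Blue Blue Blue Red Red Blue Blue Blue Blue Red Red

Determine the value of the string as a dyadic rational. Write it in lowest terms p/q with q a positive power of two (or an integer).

7801/4096

v(B) = { 0 | ∅ } => 1
v(BB) = { 0 1 | ∅ } => 2
v(BBR) = { 0 1 | 2 } => 3/2
v(BBRB) = { 0 1 3/2 | 2 } => 7/4
v(BBRBB) = { 0 1 3/2 7/4 | 2 } => 15/8
v(BBRBBB) = { 0 1 3/2 7/4 15/8 | 2 } => 31/16
v(BBRBBBR) = { 0 1 3/2 7/4 15/8 | 31/16 2 } => 61/32
v(BBRBBBRR) = { 0 1 3/2 7/4 15/8 | 61/32 31/16 2 } => 121/64
v(BBRBBBRRB) = { 0 1 3/2 7/4 15/8 121/64 | 61/32 31/16 2 } => 243/128
v(BBRBBBRRBB) = { 0 1 3/2 7/4 15/8 121/64 243/128 | 61/32 31/16 2 } => 487/256
v(BBRBBBRRBBB) = { 0 1 3/2 7/4 15/8 121/64 243/128 487/256 | 61/32 31/16 2 } => 975/512
v(BBRBBBRRBBBB) = { 0 1 3/2 7/4 15/8 121/64 243/128 487/256 975/512 | 61/32 31/16 2 } => 1951/1024
v(BBRBBBRRBBBBR) = { 0 1 3/2 7/4 15/8 121/64 243/128 487/256 975/512 | 1951/1024 61/32 31/16 2 } => 3901/2048
v(BBRBBBRRBBBBRR) = { 0 1 3/2 7/4 15/8 121/64 243/128 487/256 975/512 | 3901/2048 1951/1024 61/32 31/16 2 } => 7801/4096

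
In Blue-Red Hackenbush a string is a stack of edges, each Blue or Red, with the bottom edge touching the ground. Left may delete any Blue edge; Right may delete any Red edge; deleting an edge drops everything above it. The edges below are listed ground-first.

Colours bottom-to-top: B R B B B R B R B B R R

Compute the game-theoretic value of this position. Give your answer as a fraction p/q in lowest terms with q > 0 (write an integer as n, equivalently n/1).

Prefix values for B R B B B R B R B B R R via {L|R} + simplicity:
1 of 12 · B · max L 0 · min R +∞ → 1
2 of 12 · BR · max L 0 · min R 1 → 1/2
3 of 12 · BRB · max L 1/2 · min R 1 → 3/4
4 of 12 · BRBB · max L 3/4 · min R 1 → 7/8
5 of 12 · BRBBB · max L 7/8 · min R 1 → 15/16
6 of 12 · BRBBBR · max L 7/8 · min R 15/16 → 29/32
7 of 12 · BRBBBRB · max L 29/32 · min R 15/16 → 59/64
8 of 12 · BRBBBRBR · max L 29/32 · min R 59/64 → 117/128
9 of 12 · BRBBBRBRB · max L 117/128 · min R 59/64 → 235/256
10 of 12 · BRBBBRBRBB · max L 235/256 · min R 59/64 → 471/512
11 of 12 · BRBBBRBRBBR · max L 235/256 · min R 471/512 → 941/1024
12 of 12 · BRBBBRBRBBRR · max L 235/256 · min R 941/1024 → 1881/2048

1881/2048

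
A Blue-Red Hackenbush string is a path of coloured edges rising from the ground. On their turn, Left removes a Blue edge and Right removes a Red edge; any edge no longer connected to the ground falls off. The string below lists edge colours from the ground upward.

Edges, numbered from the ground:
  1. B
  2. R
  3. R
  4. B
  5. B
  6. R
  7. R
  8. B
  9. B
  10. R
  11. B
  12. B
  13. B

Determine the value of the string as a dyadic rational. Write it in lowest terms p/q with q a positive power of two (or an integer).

1647/4096

B: Left { 0 }, Right { (no moves) } — simplest 1
BR: Left { 0 }, Right { 1 } — simplest 1/2
BRR: Left { 0 }, Right { 1/2 1 } — simplest 1/4
BRRB: Left { 0 1/4 }, Right { 1/2 1 } — simplest 3/8
BRRBB: Left { 0 1/4 3/8 }, Right { 1/2 1 } — simplest 7/16
BRRBBR: Left { 0 1/4 3/8 }, Right { 7/16 1/2 1 } — simplest 13/32
BRRBBRR: Left { 0 1/4 3/8 }, Right { 13/32 7/16 1/2 1 } — simplest 25/64
BRRBBRRB: Left { 0 1/4 3/8 25/64 }, Right { 13/32 7/16 1/2 1 } — simplest 51/128
BRRBBRRBB: Left { 0 1/4 3/8 25/64 51/128 }, Right { 13/32 7/16 1/2 1 } — simplest 103/256
BRRBBRRBBR: Left { 0 1/4 3/8 25/64 51/128 }, Right { 103/256 13/32 7/16 1/2 1 } — simplest 205/512
BRRBBRRBBRB: Left { 0 1/4 3/8 25/64 51/128 205/512 }, Right { 103/256 13/32 7/16 1/2 1 } — simplest 411/1024
BRRBBRRBBRBB: Left { 0 1/4 3/8 25/64 51/128 205/512 411/1024 }, Right { 103/256 13/32 7/16 1/2 1 } — simplest 823/2048
BRRBBRRBBRBBB: Left { 0 1/4 3/8 25/64 51/128 205/512 411/1024 823/2048 }, Right { 103/256 13/32 7/16 1/2 1 } — simplest 1647/4096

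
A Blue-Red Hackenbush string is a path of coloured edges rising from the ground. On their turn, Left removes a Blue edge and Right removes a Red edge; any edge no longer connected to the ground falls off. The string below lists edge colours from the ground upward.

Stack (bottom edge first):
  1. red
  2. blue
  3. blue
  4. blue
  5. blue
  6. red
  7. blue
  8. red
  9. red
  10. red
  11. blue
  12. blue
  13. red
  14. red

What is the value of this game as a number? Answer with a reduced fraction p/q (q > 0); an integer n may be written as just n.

edge 1 of 14 (red): {  | 0 } → -1
edge 2 of 14 (blue): { -1 | 0 } → -1/2
edge 3 of 14 (blue): { -1; -1/2 | 0 } → -1/4
edge 4 of 14 (blue): { -1; -1/2; -1/4 | 0 } → -1/8
edge 5 of 14 (blue): { -1; -1/2; -1/4; -1/8 | 0 } → -1/16
edge 6 of 14 (red): { -1; -1/2; -1/4; -1/8 | -1/16; 0 } → -3/32
edge 7 of 14 (blue): { -1; -1/2; -1/4; -1/8; -3/32 | -1/16; 0 } → -5/64
edge 8 of 14 (red): { -1; -1/2; -1/4; -1/8; -3/32 | -5/64; -1/16; 0 } → -11/128
edge 9 of 14 (red): { -1; -1/2; -1/4; -1/8; -3/32 | -11/128; -5/64; -1/16; 0 } → -23/256
edge 10 of 14 (red): { -1; -1/2; -1/4; -1/8; -3/32 | -23/256; -11/128; -5/64; -1/16; 0 } → -47/512
edge 11 of 14 (blue): { -1; -1/2; -1/4; -1/8; -3/32; -47/512 | -23/256; -11/128; -5/64; -1/16; 0 } → -93/1024
edge 12 of 14 (blue): { -1; -1/2; -1/4; -1/8; -3/32; -47/512; -93/1024 | -23/256; -11/128; -5/64; -1/16; 0 } → -185/2048
edge 13 of 14 (red): { -1; -1/2; -1/4; -1/8; -3/32; -47/512; -93/1024 | -185/2048; -23/256; -11/128; -5/64; -1/16; 0 } → -371/4096
edge 14 of 14 (red): { -1; -1/2; -1/4; -1/8; -3/32; -47/512; -93/1024 | -371/4096; -185/2048; -23/256; -11/128; -5/64; -1/16; 0 } → -743/8192

-743/8192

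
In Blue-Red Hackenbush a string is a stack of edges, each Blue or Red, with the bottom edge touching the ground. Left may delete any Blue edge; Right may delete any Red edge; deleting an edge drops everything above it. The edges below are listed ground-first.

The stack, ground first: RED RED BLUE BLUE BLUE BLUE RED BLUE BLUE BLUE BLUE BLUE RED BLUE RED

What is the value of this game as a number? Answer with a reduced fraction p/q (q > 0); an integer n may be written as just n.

step 1: add RED to get R; options L={ (no moves) } R={ 0 } — -1
step 2: add RED to get RR; options L={ (no moves) } R={ -1; 0 } — -2
step 3: add BLUE to get RRB; options L={ -2 } R={ -1; 0 } — -3/2
step 4: add BLUE to get RRBB; options L={ -2; -3/2 } R={ -1; 0 } — -5/4
step 5: add BLUE to get RRBBB; options L={ -2; -3/2; -5/4 } R={ -1; 0 } — -9/8
step 6: add BLUE to get RRBBBB; options L={ -2; -3/2; -5/4; -9/8 } R={ -1; 0 } — -17/16
step 7: add RED to get RRBBBBR; options L={ -2; -3/2; -5/4; -9/8 } R={ -17/16; -1; 0 } — -35/32
step 8: add BLUE to get RRBBBBRB; options L={ -2; -3/2; -5/4; -9/8; -35/32 } R={ -17/16; -1; 0 } — -69/64
step 9: add BLUE to get RRBBBBRBB; options L={ -2; -3/2; -5/4; -9/8; -35/32; -69/64 } R={ -17/16; -1; 0 } — -137/128
step 10: add BLUE to get RRBBBBRBBB; options L={ -2; -3/2; -5/4; -9/8; -35/32; -69/64; -137/128 } R={ -17/16; -1; 0 } — -273/256
step 11: add BLUE to get RRBBBBRBBBB; options L={ -2; -3/2; -5/4; -9/8; -35/32; -69/64; -137/128; -273/256 } R={ -17/16; -1; 0 } — -545/512
step 12: add BLUE to get RRBBBBRBBBBB; options L={ -2; -3/2; -5/4; -9/8; -35/32; -69/64; -137/128; -273/256; -545/512 } R={ -17/16; -1; 0 } — -1089/1024
step 13: add RED to get RRBBBBRBBBBBR; options L={ -2; -3/2; -5/4; -9/8; -35/32; -69/64; -137/128; -273/256; -545/512 } R={ -1089/1024; -17/16; -1; 0 } — -2179/2048
step 14: add BLUE to get RRBBBBRBBBBBRB; options L={ -2; -3/2; -5/4; -9/8; -35/32; -69/64; -137/128; -273/256; -545/512; -2179/2048 } R={ -1089/1024; -17/16; -1; 0 } — -4357/4096
step 15: add RED to get RRBBBBRBBBBBRBR; options L={ -2; -3/2; -5/4; -9/8; -35/32; -69/64; -137/128; -273/256; -545/512; -2179/2048 } R={ -4357/4096; -1089/1024; -17/16; -1; 0 } — -8715/8192

-8715/8192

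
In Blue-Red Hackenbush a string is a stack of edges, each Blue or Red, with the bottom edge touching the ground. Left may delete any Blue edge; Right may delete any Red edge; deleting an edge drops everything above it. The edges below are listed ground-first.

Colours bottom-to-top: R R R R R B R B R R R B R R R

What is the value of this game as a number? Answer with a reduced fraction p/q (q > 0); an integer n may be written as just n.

-4847/1024

Recurse on prefixes of the 15-edge string R R R R R B R B R R R B R R R:
step 1: add R to get R; options L={ — } R={ 0 } -> -1
step 2: add R to get RR; options L={ — } R={ -1,0 } -> -2
step 3: add R to get RRR; options L={ — } R={ -2,-1,0 } -> -3
step 4: add R to get RRRR; options L={ — } R={ -3,-2,-1,0 } -> -4
step 5: add R to get RRRRR; options L={ — } R={ -4,-3,-2,-1,0 } -> -5
step 6: add B to get RRRRRB; options L={ -5 } R={ -4,-3,-2,-1,0 } -> -9/2
step 7: add R to get RRRRRBR; options L={ -5 } R={ -9/2,-4,-3,-2,-1,0 } -> -19/4
step 8: add B to get RRRRRBRB; options L={ -5,-19/4 } R={ -9/2,-4,-3,-2,-1,0 } -> -37/8
step 9: add R to get RRRRRBRBR; options L={ -5,-19/4 } R={ -37/8,-9/2,-4,-3,-2,-1,0 } -> -75/16
step 10: add R to get RRRRRBRBRR; options L={ -5,-19/4 } R={ -75/16,-37/8,-9/2,-4,-3,-2,-1,0 } -> -151/32
step 11: add R to get RRRRRBRBRRR; options L={ -5,-19/4 } R={ -151/32,-75/16,-37/8,-9/2,-4,-3,-2,-1,0 } -> -303/64
step 12: add B to get RRRRRBRBRRRB; options L={ -5,-19/4,-303/64 } R={ -151/32,-75/16,-37/8,-9/2,-4,-3,-2,-1,0 } -> -605/128
step 13: add R to get RRRRRBRBRRRBR; options L={ -5,-19/4,-303/64 } R={ -605/128,-151/32,-75/16,-37/8,-9/2,-4,-3,-2,-1,0 } -> -1211/256
step 14: add R to get RRRRRBRBRRRBRR; options L={ -5,-19/4,-303/64 } R={ -1211/256,-605/128,-151/32,-75/16,-37/8,-9/2,-4,-3,-2,-1,0 } -> -2423/512
step 15: add R to get RRRRRBRBRRRBRRR; options L={ -5,-19/4,-303/64 } R={ -2423/512,-1211/256,-605/128,-151/32,-75/16,-37/8,-9/2,-4,-3,-2,-1,0 } -> -4847/1024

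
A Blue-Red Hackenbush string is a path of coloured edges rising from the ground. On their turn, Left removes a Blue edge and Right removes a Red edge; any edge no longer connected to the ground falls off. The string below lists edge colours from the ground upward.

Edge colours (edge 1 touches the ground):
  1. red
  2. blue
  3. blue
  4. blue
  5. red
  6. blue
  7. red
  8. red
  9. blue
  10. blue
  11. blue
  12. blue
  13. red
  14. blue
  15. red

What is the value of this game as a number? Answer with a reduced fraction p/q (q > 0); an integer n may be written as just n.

-2827/16384

Build G(s[:k]) for k = 1..15, string s = red blue blue blue red blue red red blue blue blue blue red blue red.
1 of 15 · r · max L −∞ · min R 0 = -1
2 of 15 · rb · max L -1 · min R 0 = -1/2
3 of 15 · rbb · max L -1/2 · min R 0 = -1/4
4 of 15 · rbbb · max L -1/4 · min R 0 = -1/8
5 of 15 · rbbbr · max L -1/4 · min R -1/8 = -3/16
6 of 15 · rbbbrb · max L -3/16 · min R -1/8 = -5/32
7 of 15 · rbbbrbr · max L -3/16 · min R -5/32 = -11/64
8 of 15 · rbbbrbrr · max L -3/16 · min R -11/64 = -23/128
9 of 15 · rbbbrbrrb · max L -23/128 · min R -11/64 = -45/256
10 of 15 · rbbbrbrrbb · max L -45/256 · min R -11/64 = -89/512
11 of 15 · rbbbrbrrbbb · max L -89/512 · min R -11/64 = -177/1024
12 of 15 · rbbbrbrrbbbb · max L -177/1024 · min R -11/64 = -353/2048
13 of 15 · rbbbrbrrbbbbr · max L -177/1024 · min R -353/2048 = -707/4096
14 of 15 · rbbbrbrrbbbbrb · max L -707/4096 · min R -353/2048 = -1413/8192
15 of 15 · rbbbrbrrbbbbrbr · max L -707/4096 · min R -1413/8192 = -2827/16384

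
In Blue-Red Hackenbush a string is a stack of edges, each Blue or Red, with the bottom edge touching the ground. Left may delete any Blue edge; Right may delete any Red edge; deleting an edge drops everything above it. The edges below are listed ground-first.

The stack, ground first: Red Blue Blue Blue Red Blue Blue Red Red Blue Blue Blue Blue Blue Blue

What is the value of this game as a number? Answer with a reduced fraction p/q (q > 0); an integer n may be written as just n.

-2433/16384

Build g(s[:k]) for k = 1..15, string s = Red Blue Blue Blue Red Blue Blue Red Red Blue Blue Blue Blue Blue Blue.
g(R) = { — | 0 } = -1
g(RB) = { -1 | 0 } = -1/2
g(RBB) = { -1 -1/2 | 0 } = -1/4
g(RBBB) = { -1 -1/2 -1/4 | 0 } = -1/8
g(RBBBR) = { -1 -1/2 -1/4 | -1/8 0 } = -3/16
g(RBBBRB) = { -1 -1/2 -1/4 -3/16 | -1/8 0 } = -5/32
g(RBBBRBB) = { -1 -1/2 -1/4 -3/16 -5/32 | -1/8 0 } = -9/64
g(RBBBRBBR) = { -1 -1/2 -1/4 -3/16 -5/32 | -9/64 -1/8 0 } = -19/128
g(RBBBRBBRR) = { -1 -1/2 -1/4 -3/16 -5/32 | -19/128 -9/64 -1/8 0 } = -39/256
g(RBBBRBBRRB) = { -1 -1/2 -1/4 -3/16 -5/32 -39/256 | -19/128 -9/64 -1/8 0 } = -77/512
g(RBBBRBBRRBB) = { -1 -1/2 -1/4 -3/16 -5/32 -39/256 -77/512 | -19/128 -9/64 -1/8 0 } = -153/1024
g(RBBBRBBRRBBB) = { -1 -1/2 -1/4 -3/16 -5/32 -39/256 -77/512 -153/1024 | -19/128 -9/64 -1/8 0 } = -305/2048
g(RBBBRBBRRBBBB) = { -1 -1/2 -1/4 -3/16 -5/32 -39/256 -77/512 -153/1024 -305/2048 | -19/128 -9/64 -1/8 0 } = -609/4096
g(RBBBRBBRRBBBBB) = { -1 -1/2 -1/4 -3/16 -5/32 -39/256 -77/512 -153/1024 -305/2048 -609/4096 | -19/128 -9/64 -1/8 0 } = -1217/8192
g(RBBBRBBRRBBBBBB) = { -1 -1/2 -1/4 -3/16 -5/32 -39/256 -77/512 -153/1024 -305/2048 -609/4096 -1217/8192 | -19/128 -9/64 -1/8 0 } = -2433/16384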